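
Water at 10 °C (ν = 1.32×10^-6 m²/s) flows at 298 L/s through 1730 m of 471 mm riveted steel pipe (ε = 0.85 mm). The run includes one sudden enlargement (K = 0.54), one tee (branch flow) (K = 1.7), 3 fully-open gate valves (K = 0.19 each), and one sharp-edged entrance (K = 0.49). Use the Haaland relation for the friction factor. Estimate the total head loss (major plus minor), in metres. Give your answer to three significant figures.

H_L ≈ 13.2 m

V = 4Q/(πD²) = 1.710 m/s; V²/2g = 0.1491 m
Re = 6.10×10^5, ε/D = 0.00180 → f = 0.02312 (Haaland)
Major: h_f = f(L/D)·V²/2g = 0.02312·3673·0.1491 = 12.66 m
Minor: ΣK = 3.30; h_m = ΣK·V²/2g = 0.4920 m
Total H_L = 12.66 + 0.4920 = 13.16 m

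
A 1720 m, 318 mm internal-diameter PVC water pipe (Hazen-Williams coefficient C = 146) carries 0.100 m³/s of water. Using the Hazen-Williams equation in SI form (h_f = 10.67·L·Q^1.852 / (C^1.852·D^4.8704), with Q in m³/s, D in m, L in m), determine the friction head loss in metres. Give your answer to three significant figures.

h_f ≈ 6.71 m

h_f = 10.67·1720·0.100^1.852 / (146^1.852·0.318^4.8704) = 6.710 m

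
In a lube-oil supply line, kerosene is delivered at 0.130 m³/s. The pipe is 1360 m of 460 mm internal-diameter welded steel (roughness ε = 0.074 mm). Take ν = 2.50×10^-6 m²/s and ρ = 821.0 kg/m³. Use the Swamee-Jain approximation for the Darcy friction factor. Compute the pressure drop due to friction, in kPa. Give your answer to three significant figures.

V = 4Q/(πD²) = 4·0.130/(π·0.460²) = 0.7822 m/s
Re = VD/ν = 0.7822·0.460/2.50×10^-6 = 1.44×10^5 → turbulent
ε/D = 0.074/460 = 1.61×10^-4
Swamee-Jain: f = 0.01769
h_f = f(L/D)V²/(2g) = 0.01769·(1360/0.460)·0.7822²/(2·9.81) = 1.632 m
Δp = ρg·h_f = 821.0·9.81·1.632 = 13.14 kPa

Δp ≈ 13.1 kPa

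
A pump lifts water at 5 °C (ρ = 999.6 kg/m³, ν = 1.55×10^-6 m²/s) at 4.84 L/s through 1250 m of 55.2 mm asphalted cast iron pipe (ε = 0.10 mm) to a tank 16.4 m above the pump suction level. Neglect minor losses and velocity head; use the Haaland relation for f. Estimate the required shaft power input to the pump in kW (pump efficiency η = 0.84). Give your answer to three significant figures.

V = 4Q/(πD²) = 2.022 m/s; Re = 7.20×10^4; ε/D = 0.00181; f = 0.02502
h_f = f(L/D)V²/2g = 118.1 m
Total head H = z + h_f = 16.4 + 118.1 = 134.5 m
P_hyd = ρgQH = 999.6·9.81·0.00484·134.5 = 6.385 kW
P_shaft = P_hyd/η = 6.385/0.84 = 7.601 kW

P_shaft ≈ 7.60 kW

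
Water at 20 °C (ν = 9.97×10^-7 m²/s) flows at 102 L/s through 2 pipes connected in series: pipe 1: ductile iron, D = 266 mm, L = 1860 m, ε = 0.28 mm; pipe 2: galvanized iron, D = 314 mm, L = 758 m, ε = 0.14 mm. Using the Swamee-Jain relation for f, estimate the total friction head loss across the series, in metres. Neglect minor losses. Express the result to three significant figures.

Pipe 1: V = 1.835 m/s, Re = 4.90×10^5, ε/D = 0.00105, f = 0.02059, h_1 = f(L/D)V²/2g = 24.73 m
Pipe 2: V = 1.317 m/s, Re = 4.15×10^5, ε/D = 4.46×10^-4, f = 0.01762, h_2 = f(L/D)V²/2g = 3.761 m
Series → Q common, losses add: H = Σh = 28.49 m

H ≈ 28.5 m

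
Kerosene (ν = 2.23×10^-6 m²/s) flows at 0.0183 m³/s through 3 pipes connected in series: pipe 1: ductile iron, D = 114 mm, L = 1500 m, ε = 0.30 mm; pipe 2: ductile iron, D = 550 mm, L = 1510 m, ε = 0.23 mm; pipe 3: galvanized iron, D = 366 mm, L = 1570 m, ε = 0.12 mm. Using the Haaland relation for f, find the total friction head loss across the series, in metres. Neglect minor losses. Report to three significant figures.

Pipe 1: V = 1.793 m/s, Re = 9.17×10^4, ε/D = 0.00263, f = 0.02666, h_1 = f(L/D)V²/2g = 57.47 m
Pipe 2: V = 0.07703 m/s, Re = 1.90×10^4, ε/D = 4.18×10^-4, f = 0.02681, h_2 = f(L/D)V²/2g = 0.02226 m
Pipe 3: V = 0.1739 m/s, Re = 2.85×10^4, ε/D = 3.28×10^-4, f = 0.02431, h_3 = f(L/D)V²/2g = 0.1608 m
Series → Q common, losses add: H = Σh = 57.65 m

H ≈ 57.7 m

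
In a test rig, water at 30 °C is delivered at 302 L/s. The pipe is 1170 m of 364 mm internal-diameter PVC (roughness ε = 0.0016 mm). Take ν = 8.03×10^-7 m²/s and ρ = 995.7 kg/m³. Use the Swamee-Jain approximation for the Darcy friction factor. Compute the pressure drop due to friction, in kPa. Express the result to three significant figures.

V = 4Q/(πD²) = 4·0.302/(π·0.364²) = 2.902 m/s
Re = VD/ν = 2.902·0.364/8.03×10^-7 = 1.32×10^6 → turbulent
ε/D = 0.0016/364 = 4.40×10^-6
Swamee-Jain: f = 0.01122
h_f = f(L/D)V²/(2g) = 0.01122·(1170/0.364)·2.902²/(2·9.81) = 15.48 m
Δp = ρg·h_f = 995.7·9.81·15.48 = 151.2 kPa

Δp ≈ 151 kPa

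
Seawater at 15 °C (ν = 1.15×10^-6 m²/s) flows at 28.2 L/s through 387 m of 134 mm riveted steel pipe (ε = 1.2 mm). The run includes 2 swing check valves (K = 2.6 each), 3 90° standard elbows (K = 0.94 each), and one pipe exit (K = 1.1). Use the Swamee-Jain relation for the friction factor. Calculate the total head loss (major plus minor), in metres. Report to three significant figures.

H_L ≈ 23.6 m

V = 4Q/(πD²) = 2.000 m/s; V²/2g = 0.2038 m
Re = 2.33×10^5, ε/D = 0.00896 → f = 0.03695 (Swamee-Jain)
Major: h_f = f(L/D)·V²/2g = 0.03695·2888·0.2038 = 21.75 m
Minor: ΣK = 9.12; h_m = ΣK·V²/2g = 1.859 m
Total H_L = 21.75 + 1.859 = 23.61 m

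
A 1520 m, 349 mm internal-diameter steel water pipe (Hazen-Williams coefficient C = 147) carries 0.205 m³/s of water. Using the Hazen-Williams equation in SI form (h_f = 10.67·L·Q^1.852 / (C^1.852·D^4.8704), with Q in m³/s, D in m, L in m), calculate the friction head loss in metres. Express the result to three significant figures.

h_f = 10.67·1520·0.205^1.852 / (147^1.852·0.349^4.8704) = 14.06 m

h_f ≈ 14.1 m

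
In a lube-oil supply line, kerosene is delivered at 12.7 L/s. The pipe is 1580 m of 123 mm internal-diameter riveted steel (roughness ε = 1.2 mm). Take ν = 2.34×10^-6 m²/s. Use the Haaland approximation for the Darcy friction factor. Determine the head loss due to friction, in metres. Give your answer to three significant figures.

h_f ≈ 28.9 m

V = 4Q/(πD²) = 4·0.0127/(π·0.123²) = 1.069 m/s
Re = VD/ν = 1.069·0.123/2.34×10^-6 = 5.62×10^4 → turbulent
ε/D = 1.2/123 = 0.00976
Haaland: f = 0.03866
h_f = f(L/D)V²/(2g) = 0.03866·(1580/0.123)·1.069²/(2·9.81) = 28.92 m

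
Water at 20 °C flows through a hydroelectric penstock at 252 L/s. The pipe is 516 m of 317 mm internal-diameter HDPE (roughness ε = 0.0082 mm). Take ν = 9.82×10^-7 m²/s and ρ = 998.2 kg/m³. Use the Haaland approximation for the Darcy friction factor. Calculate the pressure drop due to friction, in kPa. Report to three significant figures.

Δp ≈ 99.6 kPa

V = 4Q/(πD²) = 4·0.252/(π·0.317²) = 3.193 m/s
Re = VD/ν = 3.193·0.317/9.82×10^-7 = 1.03×10^6 → turbulent
ε/D = 0.0082/317 = 2.59×10^-5
Haaland: f = 0.01203
h_f = f(L/D)V²/(2g) = 0.01203·(516/0.317)·3.193²/(2·9.81) = 10.17 m
Δp = ρg·h_f = 998.2·9.81·10.17 = 99.60 kPa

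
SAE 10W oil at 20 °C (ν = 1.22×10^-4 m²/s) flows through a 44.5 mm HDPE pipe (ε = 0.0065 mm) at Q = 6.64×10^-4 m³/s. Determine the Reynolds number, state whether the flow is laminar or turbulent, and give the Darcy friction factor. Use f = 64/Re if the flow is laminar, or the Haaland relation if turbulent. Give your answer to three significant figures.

V = 4Q/(πD²) = 0.4269 m/s
Re = VD/ν = 0.4269·0.0445/1.22×10^-4 = 156
Re < 2300 → laminar → f = 64/Re = 0.4110

Re ≈ 156; laminar; f = 64/Re ≈ 0.411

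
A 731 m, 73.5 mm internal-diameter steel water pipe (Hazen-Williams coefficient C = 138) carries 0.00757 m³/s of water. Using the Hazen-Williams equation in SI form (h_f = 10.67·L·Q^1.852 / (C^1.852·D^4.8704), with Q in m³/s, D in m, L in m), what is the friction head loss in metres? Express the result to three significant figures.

h_f ≈ 33.3 m

h_f = 10.67·731·0.00757^1.852 / (138^1.852·0.0735^4.8704) = 33.32 m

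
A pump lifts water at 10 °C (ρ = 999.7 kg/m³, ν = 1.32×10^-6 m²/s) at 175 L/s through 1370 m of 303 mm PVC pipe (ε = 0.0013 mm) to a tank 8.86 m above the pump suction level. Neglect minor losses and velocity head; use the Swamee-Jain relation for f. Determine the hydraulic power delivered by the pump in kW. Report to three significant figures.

P_hyd ≈ 45.3 kW

V = 4Q/(πD²) = 2.427 m/s; Re = 5.57×10^5; ε/D = 4.29×10^-6; f = 0.01292
h_f = f(L/D)V²/2g = 17.53 m
Total head H = z + h_f = 8.86 + 17.53 = 26.39 m
P_hyd = ρgQH = 999.7·9.81·0.175·26.39 = 45.29 kW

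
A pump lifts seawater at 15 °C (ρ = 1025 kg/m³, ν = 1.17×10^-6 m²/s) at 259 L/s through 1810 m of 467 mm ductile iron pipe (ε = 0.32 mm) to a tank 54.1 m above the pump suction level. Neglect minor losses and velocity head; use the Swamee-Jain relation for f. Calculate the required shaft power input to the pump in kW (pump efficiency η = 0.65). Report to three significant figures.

V = 4Q/(πD²) = 1.512 m/s; Re = 6.04×10^5; ε/D = 6.85×10^-4; f = 0.01871
h_f = f(L/D)V²/2g = 8.451 m
Total head H = z + h_f = 54.1 + 8.451 = 62.55 m
P_hyd = ρgQH = 1025·9.81·0.259·62.55 = 162.9 kW
P_shaft = P_hyd/η = 162.9/0.65 = 250.6 kW

P_shaft ≈ 251 kW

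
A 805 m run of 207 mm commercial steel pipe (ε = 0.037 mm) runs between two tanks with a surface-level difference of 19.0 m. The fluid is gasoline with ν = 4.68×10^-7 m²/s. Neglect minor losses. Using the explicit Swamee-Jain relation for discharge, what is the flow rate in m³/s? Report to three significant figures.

Swamee-Jain (Type II): Q = -0.965·√(gD⁵h_f/L)·ln[ε/(3.7D) + √(3.17ν²L/(gD³h_f))]
√(gD⁵h_f/L) = √(9.81·0.207⁵·19.0/805) = 0.009381
ε/(3.7D) = 4.83×10^-5; √(3.17ν²L/(gD³h_f)) = 1.84×10^-5
Q = -0.965·0.009381·ln(6.670×10^-5) = 0.08704 m³/s
Check: V = 2.59 m/s, Re = 1.14×10^6, f = 0.01442, h_f = 19.1 m ≈ 19.0 m ✓

Q ≈ 0.0870 m³/s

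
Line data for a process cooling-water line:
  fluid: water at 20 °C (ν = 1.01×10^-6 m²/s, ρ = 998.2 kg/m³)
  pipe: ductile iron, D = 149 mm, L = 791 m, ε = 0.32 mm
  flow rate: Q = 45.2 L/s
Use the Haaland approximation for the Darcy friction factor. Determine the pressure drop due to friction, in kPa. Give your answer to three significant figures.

Δp ≈ 433 kPa

V = 4Q/(πD²) = 4·0.0452/(π·0.149²) = 2.592 m/s
Re = VD/ν = 2.592·0.149/1.01×10^-6 = 3.82×10^5 → turbulent
ε/D = 0.32/149 = 0.00215
Haaland: f = 0.02432
h_f = f(L/D)V²/(2g) = 0.02432·(791/0.149)·2.592²/(2·9.81) = 44.21 m
Δp = ρg·h_f = 998.2·9.81·44.21 = 433.0 kPa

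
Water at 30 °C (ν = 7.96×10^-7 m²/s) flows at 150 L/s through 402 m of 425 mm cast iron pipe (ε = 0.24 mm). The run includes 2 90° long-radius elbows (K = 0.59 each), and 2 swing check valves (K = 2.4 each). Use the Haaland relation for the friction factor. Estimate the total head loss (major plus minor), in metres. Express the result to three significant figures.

V = 4Q/(πD²) = 1.057 m/s; V²/2g = 0.05698 m
Re = 5.65×10^5, ε/D = 5.65×10^-4 → f = 0.01789 (Haaland)
Major: h_f = f(L/D)·V²/2g = 0.01789·945.9·0.05698 = 0.9644 m
Minor: ΣK = 5.98; h_m = ΣK·V²/2g = 0.3408 m
Total H_L = 0.9644 + 0.3408 = 1.305 m

H_L ≈ 1.31 m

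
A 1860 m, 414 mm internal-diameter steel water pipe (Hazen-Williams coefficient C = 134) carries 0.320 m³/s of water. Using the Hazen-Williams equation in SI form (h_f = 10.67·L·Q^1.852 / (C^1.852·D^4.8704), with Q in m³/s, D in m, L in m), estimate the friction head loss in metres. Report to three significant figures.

h_f ≈ 20.3 m

h_f = 10.67·1860·0.320^1.852 / (134^1.852·0.414^4.8704) = 20.29 m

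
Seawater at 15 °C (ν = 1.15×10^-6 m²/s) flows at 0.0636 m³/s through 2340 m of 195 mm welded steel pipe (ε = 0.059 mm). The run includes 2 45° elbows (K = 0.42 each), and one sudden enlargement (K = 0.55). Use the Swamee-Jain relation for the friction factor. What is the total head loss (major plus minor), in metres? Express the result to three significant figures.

V = 4Q/(πD²) = 2.130 m/s; V²/2g = 0.2312 m
Re = 3.61×10^5, ε/D = 3.03×10^-4 → f = 0.01680 (Swamee-Jain)
Major: h_f = f(L/D)·V²/2g = 0.01680·12000·0.2312 = 46.61 m
Minor: ΣK = 1.39; h_m = ΣK·V²/2g = 0.3213 m
Total H_L = 46.61 + 0.3213 = 46.93 m

H_L ≈ 46.9 m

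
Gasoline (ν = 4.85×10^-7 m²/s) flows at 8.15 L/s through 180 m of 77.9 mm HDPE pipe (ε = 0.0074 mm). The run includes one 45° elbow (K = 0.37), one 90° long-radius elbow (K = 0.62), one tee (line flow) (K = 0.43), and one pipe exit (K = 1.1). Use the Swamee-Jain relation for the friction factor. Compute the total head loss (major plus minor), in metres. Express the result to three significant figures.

H_L ≈ 5.74 m

V = 4Q/(πD²) = 1.710 m/s; V²/2g = 0.1490 m
Re = 2.75×10^5, ε/D = 9.50×10^-5 → f = 0.01558 (Swamee-Jain)
Major: h_f = f(L/D)·V²/2g = 0.01558·2311·0.1490 = 5.367 m
Minor: ΣK = 2.52; h_m = ΣK·V²/2g = 0.3756 m
Total H_L = 5.367 + 0.3756 = 5.742 m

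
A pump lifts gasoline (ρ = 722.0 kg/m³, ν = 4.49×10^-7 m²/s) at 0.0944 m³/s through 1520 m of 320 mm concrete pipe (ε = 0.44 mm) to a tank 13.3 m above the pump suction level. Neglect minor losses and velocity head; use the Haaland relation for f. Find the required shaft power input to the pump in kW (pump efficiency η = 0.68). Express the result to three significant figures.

P_shaft ≈ 20.1 kW

V = 4Q/(πD²) = 1.174 m/s; Re = 8.37×10^5; ε/D = 0.00137; f = 0.02155
h_f = f(L/D)V²/2g = 7.187 m
Total head H = z + h_f = 13.3 + 7.187 = 20.49 m
P_hyd = ρgQH = 722.0·9.81·0.0944·20.49 = 13.70 kW
P_shaft = P_hyd/η = 13.70/0.68 = 20.14 kW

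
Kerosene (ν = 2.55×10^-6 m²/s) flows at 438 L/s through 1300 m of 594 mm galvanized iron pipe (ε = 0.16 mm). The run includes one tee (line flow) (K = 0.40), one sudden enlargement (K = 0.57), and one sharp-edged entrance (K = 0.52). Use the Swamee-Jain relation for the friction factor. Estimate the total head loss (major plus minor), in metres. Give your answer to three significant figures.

H_L ≈ 4.79 m

V = 4Q/(πD²) = 1.581 m/s; V²/2g = 0.1273 m
Re = 3.68×10^5, ε/D = 2.69×10^-4 → f = 0.01653 (Swamee-Jain)
Major: h_f = f(L/D)·V²/2g = 0.01653·2189·0.1273 = 4.605 m
Minor: ΣK = 1.49; h_m = ΣK·V²/2g = 0.1897 m
Total H_L = 4.605 + 0.1897 = 4.795 m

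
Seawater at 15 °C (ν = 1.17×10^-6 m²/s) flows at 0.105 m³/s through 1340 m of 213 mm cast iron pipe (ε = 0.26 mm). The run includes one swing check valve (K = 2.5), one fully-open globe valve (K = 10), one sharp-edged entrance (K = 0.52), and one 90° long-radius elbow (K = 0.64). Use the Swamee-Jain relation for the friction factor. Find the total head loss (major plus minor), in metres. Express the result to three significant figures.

V = 4Q/(πD²) = 2.947 m/s; V²/2g = 0.4426 m
Re = 5.36×10^5, ε/D = 0.00122 → f = 0.02123 (Swamee-Jain)
Major: h_f = f(L/D)·V²/2g = 0.02123·6291·0.4426 = 59.10 m
Minor: ΣK = 13.7; h_m = ΣK·V²/2g = 6.045 m
Total H_L = 59.10 + 6.045 = 65.14 m

H_L ≈ 65.1 m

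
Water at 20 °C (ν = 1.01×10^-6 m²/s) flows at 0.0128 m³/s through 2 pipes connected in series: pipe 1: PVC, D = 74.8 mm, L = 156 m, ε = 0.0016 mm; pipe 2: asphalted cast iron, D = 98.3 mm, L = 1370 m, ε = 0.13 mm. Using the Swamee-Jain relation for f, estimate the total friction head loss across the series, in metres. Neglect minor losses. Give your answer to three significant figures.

H ≈ 59.7 m

Pipe 1: V = 2.913 m/s, Re = 2.16×10^5, ε/D = 2.14×10^-5, f = 0.01551, h_1 = f(L/D)V²/2g = 13.99 m
Pipe 2: V = 1.687 m/s, Re = 1.64×10^5, ε/D = 0.00132, f = 0.02262, h_2 = f(L/D)V²/2g = 45.71 m
Series → Q common, losses add: H = Σh = 59.69 m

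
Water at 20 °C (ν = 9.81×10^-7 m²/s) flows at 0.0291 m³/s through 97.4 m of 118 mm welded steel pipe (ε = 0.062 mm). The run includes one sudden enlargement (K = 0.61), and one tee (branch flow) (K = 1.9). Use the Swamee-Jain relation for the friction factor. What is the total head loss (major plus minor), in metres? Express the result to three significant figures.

V = 4Q/(πD²) = 2.661 m/s; V²/2g = 0.3609 m
Re = 3.20×10^5, ε/D = 5.25×10^-4 → f = 0.01839 (Swamee-Jain)
Major: h_f = f(L/D)·V²/2g = 0.01839·825.4·0.3609 = 5.479 m
Minor: ΣK = 2.51; h_m = ΣK·V²/2g = 0.9058 m
Total H_L = 5.479 + 0.9058 = 6.385 m

H_L ≈ 6.38 m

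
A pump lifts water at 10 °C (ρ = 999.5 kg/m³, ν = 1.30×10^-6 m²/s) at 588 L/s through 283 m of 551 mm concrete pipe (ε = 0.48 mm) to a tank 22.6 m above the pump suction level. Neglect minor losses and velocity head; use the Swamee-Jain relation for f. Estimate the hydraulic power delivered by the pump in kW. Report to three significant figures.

V = 4Q/(πD²) = 2.466 m/s; Re = 1.05×10^6; ε/D = 8.71×10^-4; f = 0.01940
h_f = f(L/D)V²/2g = 3.089 m
Total head H = z + h_f = 22.6 + 3.089 = 25.69 m
P_hyd = ρgQH = 999.5·9.81·0.588·25.69 = 148.1 kW

P_hyd ≈ 148 kW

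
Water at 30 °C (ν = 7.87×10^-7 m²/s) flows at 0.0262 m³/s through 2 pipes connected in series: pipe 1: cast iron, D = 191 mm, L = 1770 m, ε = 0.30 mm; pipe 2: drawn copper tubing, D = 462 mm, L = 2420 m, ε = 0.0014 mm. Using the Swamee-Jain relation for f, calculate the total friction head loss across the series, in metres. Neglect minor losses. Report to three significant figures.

H ≈ 9.24 m

Pipe 1: V = 0.9144 m/s, Re = 2.22×10^5, ε/D = 0.00157, f = 0.02310, h_1 = f(L/D)V²/2g = 9.123 m
Pipe 2: V = 0.1563 m/s, Re = 9.17×10^4, ε/D = 3.03×10^-6, f = 0.01821, h_2 = f(L/D)V²/2g = 0.1187 m
Series → Q common, losses add: H = Σh = 9.242 m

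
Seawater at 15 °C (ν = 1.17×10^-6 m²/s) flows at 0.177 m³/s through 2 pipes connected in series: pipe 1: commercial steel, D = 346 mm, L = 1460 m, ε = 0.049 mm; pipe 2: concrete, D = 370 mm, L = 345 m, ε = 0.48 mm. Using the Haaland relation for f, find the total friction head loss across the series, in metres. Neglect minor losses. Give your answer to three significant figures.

H ≈ 13.9 m

Pipe 1: V = 1.882 m/s, Re = 5.57×10^5, ε/D = 1.42×10^-4, f = 0.01456, h_1 = f(L/D)V²/2g = 11.10 m
Pipe 2: V = 1.646 m/s, Re = 5.21×10^5, ε/D = 0.00130, f = 0.02140, h_2 = f(L/D)V²/2g = 2.756 m
Series → Q common, losses add: H = Σh = 13.85 m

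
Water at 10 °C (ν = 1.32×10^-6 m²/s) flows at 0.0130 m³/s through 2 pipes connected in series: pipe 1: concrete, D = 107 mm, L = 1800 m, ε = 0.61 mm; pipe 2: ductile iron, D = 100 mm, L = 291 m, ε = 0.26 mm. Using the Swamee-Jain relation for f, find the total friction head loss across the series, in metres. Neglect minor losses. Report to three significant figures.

Pipe 1: V = 1.446 m/s, Re = 1.17×10^5, ε/D = 0.00570, f = 0.03258, h_1 = f(L/D)V²/2g = 58.39 m
Pipe 2: V = 1.655 m/s, Re = 1.25×10^5, ε/D = 0.00260, f = 0.02652, h_2 = f(L/D)V²/2g = 10.78 m
Series → Q common, losses add: H = Σh = 69.17 m

H ≈ 69.2 m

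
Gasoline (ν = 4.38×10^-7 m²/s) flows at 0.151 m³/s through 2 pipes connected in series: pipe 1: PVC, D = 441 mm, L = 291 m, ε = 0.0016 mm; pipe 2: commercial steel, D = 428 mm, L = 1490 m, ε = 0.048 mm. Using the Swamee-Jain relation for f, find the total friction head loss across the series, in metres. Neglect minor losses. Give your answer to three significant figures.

H ≈ 3.05 m

Pipe 1: V = 0.9886 m/s, Re = 9.95×10^5, ε/D = 3.63×10^-6, f = 0.01171, h_1 = f(L/D)V²/2g = 0.3848 m
Pipe 2: V = 1.050 m/s, Re = 1.03×10^6, ε/D = 1.12×10^-4, f = 0.01366, h_2 = f(L/D)V²/2g = 2.669 m
Series → Q common, losses add: H = Σh = 3.054 m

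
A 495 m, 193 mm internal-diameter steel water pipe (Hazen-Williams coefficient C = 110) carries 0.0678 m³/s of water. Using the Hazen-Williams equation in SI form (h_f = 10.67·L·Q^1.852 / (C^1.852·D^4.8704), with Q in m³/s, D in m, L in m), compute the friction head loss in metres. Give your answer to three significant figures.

h_f ≈ 18.1 m

h_f = 10.67·495·0.0678^1.852 / (110^1.852·0.193^4.8704) = 18.08 m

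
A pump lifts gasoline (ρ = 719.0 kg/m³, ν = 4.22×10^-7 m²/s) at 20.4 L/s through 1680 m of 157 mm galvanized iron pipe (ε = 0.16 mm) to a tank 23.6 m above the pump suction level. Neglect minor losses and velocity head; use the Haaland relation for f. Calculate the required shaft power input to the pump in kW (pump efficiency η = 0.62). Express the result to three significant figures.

V = 4Q/(πD²) = 1.054 m/s; Re = 3.92×10^5; ε/D = 0.00102; f = 0.02042
h_f = f(L/D)V²/2g = 12.36 m
Total head H = z + h_f = 23.6 + 12.36 = 35.96 m
P_hyd = ρgQH = 719.0·9.81·0.0204·35.96 = 5.175 kW
P_shaft = P_hyd/η = 5.175/0.62 = 8.347 kW

P_shaft ≈ 8.35 kW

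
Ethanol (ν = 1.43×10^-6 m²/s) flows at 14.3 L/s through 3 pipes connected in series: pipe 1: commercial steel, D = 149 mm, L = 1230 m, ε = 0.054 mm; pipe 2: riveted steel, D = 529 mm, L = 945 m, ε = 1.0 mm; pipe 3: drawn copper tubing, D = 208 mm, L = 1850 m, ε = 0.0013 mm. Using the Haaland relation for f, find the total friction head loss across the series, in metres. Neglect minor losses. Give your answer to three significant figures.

Pipe 1: V = 0.8201 m/s, Re = 8.55×10^4, ε/D = 3.62×10^-4, f = 0.01994, h_1 = f(L/D)V²/2g = 5.642 m
Pipe 2: V = 0.06506 m/s, Re = 2.41×10^4, ε/D = 0.00189, f = 0.02845, h_2 = f(L/D)V²/2g = 0.01097 m
Pipe 3: V = 0.4208 m/s, Re = 6.12×10^4, ε/D = 6.25×10^-6, f = 0.01982, h_3 = f(L/D)V²/2g = 1.591 m
Series → Q common, losses add: H = Σh = 7.244 m

H ≈ 7.24 m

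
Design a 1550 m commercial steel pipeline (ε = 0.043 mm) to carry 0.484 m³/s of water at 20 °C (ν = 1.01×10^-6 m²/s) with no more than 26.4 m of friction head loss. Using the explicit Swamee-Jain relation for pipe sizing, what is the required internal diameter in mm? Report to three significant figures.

Swamee-Jain (Type III): D = 0.66·[ε^1.25·(LQ²/(gh_f))^4.75 + ν·Q^9.4·(L/(gh_f))^5.2]^0.04
LQ²/(gh_f) = 1.402; L/(gh_f) = 5.985
Term 1 = ε^1.25·(…)^4.75 = 1.73×10^-5; Term 2 = ν·Q^9.4·(…)^5.2 = 1.21×10^-5
D = 0.66·(1.73×10^-5 + 1.21×10^-5)^0.04 = 0.4348 m = 435 mm
Check: V = 3.26 m/s, Re = 1.40×10^6, f = 0.01315, h_f = 25.4 m ≈ 26.4 m ✓

D ≈ 435 mm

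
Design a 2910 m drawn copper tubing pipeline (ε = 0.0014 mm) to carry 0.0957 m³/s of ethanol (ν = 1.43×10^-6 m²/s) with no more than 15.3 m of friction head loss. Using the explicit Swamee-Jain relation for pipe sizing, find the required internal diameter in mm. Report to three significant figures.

D ≈ 295 mm

Swamee-Jain (Type III): D = 0.66·[ε^1.25·(LQ²/(gh_f))^4.75 + ν·Q^9.4·(L/(gh_f))^5.2]^0.04
LQ²/(gh_f) = 0.1776; L/(gh_f) = 19.39
Term 1 = ε^1.25·(…)^4.75 = 1.31×10^-11; Term 2 = ν·Q^9.4·(…)^5.2 = 1.87×10^-9
D = 0.66·(1.31×10^-11 + 1.87×10^-9)^0.04 = 0.2955 m = 295 mm
Check: V = 1.40 m/s, Re = 2.88×10^5, f = 0.01454, h_f = 14.2 m ≈ 15.3 m ✓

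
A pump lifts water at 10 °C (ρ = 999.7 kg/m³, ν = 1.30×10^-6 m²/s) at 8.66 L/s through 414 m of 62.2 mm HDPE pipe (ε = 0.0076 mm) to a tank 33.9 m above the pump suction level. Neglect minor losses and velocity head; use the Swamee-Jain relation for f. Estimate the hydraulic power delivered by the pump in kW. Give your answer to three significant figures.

P_hyd ≈ 7.00 kW

V = 4Q/(πD²) = 2.850 m/s; Re = 1.36×10^5; ε/D = 1.22×10^-4; f = 0.01760
h_f = f(L/D)V²/2g = 48.50 m
Total head H = z + h_f = 33.9 + 48.50 = 82.40 m
P_hyd = ρgQH = 999.7·9.81·0.00866·82.40 = 6.998 kW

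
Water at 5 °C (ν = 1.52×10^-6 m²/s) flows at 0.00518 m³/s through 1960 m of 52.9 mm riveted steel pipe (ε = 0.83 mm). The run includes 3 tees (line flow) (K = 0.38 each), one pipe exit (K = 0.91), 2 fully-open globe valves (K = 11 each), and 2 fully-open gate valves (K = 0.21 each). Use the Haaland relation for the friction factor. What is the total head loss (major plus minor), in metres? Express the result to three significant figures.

V = 4Q/(πD²) = 2.357 m/s; V²/2g = 0.2831 m
Re = 8.20×10^4, ε/D = 0.0157 → f = 0.04503 (Haaland)
Major: h_f = f(L/D)·V²/2g = 0.04503·37051·0.2831 = 472.3 m
Minor: ΣK = 24.5; h_m = ΣK·V²/2g = 6.928 m
Total H_L = 472.3 + 6.928 = 479.2 m

H_L ≈ 479 m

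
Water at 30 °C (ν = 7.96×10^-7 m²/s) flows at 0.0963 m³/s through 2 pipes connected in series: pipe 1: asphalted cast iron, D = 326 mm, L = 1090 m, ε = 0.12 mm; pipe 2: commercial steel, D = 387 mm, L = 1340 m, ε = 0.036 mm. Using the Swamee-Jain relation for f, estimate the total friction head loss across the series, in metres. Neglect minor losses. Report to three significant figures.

Pipe 1: V = 1.154 m/s, Re = 4.73×10^5, ε/D = 3.68×10^-4, f = 0.01695, h_1 = f(L/D)V²/2g = 3.845 m
Pipe 2: V = 0.8187 m/s, Re = 3.98×10^5, ε/D = 9.30×10^-5, f = 0.01479, h_2 = f(L/D)V²/2g = 1.750 m
Series → Q common, losses add: H = Σh = 5.595 m

H ≈ 5.59 m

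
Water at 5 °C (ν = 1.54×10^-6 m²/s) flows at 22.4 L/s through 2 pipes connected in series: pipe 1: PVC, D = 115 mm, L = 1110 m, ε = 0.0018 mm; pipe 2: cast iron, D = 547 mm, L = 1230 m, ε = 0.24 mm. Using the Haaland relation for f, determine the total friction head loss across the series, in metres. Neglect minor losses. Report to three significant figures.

Pipe 1: V = 2.157 m/s, Re = 1.61×10^5, ε/D = 1.57×10^-5, f = 0.01626, h_1 = f(L/D)V²/2g = 37.19 m
Pipe 2: V = 0.09532 m/s, Re = 3.39×10^4, ε/D = 4.39×10^-4, f = 0.02373, h_2 = f(L/D)V²/2g = 0.02471 m
Series → Q common, losses add: H = Σh = 37.22 m

H ≈ 37.2 m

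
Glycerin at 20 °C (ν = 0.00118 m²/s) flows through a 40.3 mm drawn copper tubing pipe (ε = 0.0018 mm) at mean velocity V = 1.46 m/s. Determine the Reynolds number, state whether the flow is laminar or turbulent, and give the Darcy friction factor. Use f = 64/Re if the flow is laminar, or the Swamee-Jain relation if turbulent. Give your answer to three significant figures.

Re = VD/ν = 1.460·0.0403/0.00118 = 49.9
Re < 2300 → laminar → f = 64/Re = 1.284

Re ≈ 49.9; laminar; f = 64/Re ≈ 1.28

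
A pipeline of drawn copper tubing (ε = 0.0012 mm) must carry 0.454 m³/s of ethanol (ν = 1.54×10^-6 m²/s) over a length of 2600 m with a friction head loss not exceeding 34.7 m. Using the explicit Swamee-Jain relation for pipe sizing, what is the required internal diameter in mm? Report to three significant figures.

D ≈ 438 mm

Swamee-Jain (Type III): D = 0.66·[ε^1.25·(LQ²/(gh_f))^4.75 + ν·Q^9.4·(L/(gh_f))^5.2]^0.04
LQ²/(gh_f) = 1.574; L/(gh_f) = 7.638
Term 1 = ε^1.25·(…)^4.75 = 3.43×10^-7; Term 2 = ν·Q^9.4·(…)^5.2 = 3.59×10^-5
D = 0.66·(3.43×10^-7 + 3.59×10^-5)^0.04 = 0.4385 m = 438 mm
Check: V = 3.01 m/s, Re = 8.56×10^5, f = 0.01198, h_f = 32.7 m ≈ 34.7 m ✓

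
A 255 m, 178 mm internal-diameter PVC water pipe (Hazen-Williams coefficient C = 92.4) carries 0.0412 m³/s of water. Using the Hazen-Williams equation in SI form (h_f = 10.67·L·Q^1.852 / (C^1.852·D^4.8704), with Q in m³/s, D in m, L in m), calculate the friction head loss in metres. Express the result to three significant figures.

h_f = 10.67·255·0.0412^1.852 / (92.4^1.852·0.178^4.8704) = 7.583 m

h_f ≈ 7.58 m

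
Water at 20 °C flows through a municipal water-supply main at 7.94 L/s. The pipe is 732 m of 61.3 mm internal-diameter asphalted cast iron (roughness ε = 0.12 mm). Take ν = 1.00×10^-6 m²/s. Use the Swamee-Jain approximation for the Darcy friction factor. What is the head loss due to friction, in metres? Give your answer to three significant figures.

V = 4Q/(πD²) = 4·0.00794/(π·0.0613²) = 2.690 m/s
Re = VD/ν = 2.690·0.0613/1.00×10^-6 = 1.65×10^5 → turbulent
ε/D = 0.12/61.3 = 0.00196
Swamee-Jain: f = 0.02456
h_f = f(L/D)V²/(2g) = 0.02456·(732/0.0613)·2.690²/(2·9.81) = 108.2 m

h_f ≈ 108 m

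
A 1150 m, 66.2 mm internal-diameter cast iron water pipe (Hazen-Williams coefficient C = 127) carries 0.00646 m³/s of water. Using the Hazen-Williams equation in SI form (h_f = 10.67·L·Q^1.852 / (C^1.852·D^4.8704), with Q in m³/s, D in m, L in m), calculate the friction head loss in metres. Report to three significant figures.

h_f = 10.67·1150·0.00646^1.852 / (127^1.852·0.0662^4.8704) = 75.87 m

h_f ≈ 75.9 m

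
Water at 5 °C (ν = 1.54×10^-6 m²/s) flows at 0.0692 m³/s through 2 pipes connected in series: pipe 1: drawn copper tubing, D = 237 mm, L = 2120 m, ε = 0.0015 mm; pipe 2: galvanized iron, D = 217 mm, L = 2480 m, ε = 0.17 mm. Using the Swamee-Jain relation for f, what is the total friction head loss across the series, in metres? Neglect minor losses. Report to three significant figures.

Pipe 1: V = 1.569 m/s, Re = 2.41×10^5, ε/D = 6.33×10^-6, f = 0.01504, h_1 = f(L/D)V²/2g = 16.88 m
Pipe 2: V = 1.871 m/s, Re = 2.64×10^5, ε/D = 7.83×10^-4, f = 0.01994, h_2 = f(L/D)V²/2g = 40.66 m
Series → Q common, losses add: H = Σh = 57.53 m

H ≈ 57.5 m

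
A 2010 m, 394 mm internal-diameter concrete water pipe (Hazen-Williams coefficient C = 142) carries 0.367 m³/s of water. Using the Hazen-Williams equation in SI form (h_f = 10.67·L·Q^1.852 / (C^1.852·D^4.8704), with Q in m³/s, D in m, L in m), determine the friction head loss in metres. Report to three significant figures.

h_f = 10.67·2010·0.367^1.852 / (142^1.852·0.394^4.8704) = 32.30 m

h_f ≈ 32.3 m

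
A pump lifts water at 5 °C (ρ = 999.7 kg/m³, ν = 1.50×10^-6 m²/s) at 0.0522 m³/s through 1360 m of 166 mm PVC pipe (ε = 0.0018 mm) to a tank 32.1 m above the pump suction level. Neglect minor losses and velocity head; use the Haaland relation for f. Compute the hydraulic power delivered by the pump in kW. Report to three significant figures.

V = 4Q/(πD²) = 2.412 m/s; Re = 2.67×10^5; ε/D = 1.08×10^-5; f = 0.01474
h_f = f(L/D)V²/2g = 35.81 m
Total head H = z + h_f = 32.1 + 35.81 = 67.91 m
P_hyd = ρgQH = 999.7·9.81·0.0522·67.91 = 34.77 kW

P_hyd ≈ 34.8 kW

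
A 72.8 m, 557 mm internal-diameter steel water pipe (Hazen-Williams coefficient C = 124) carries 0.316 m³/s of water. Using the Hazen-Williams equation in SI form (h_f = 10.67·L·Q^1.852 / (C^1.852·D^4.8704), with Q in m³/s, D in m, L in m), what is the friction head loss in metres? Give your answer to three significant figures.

h_f ≈ 0.211 m

h_f = 10.67·72.8·0.316^1.852 / (124^1.852·0.557^4.8704) = 0.2111 m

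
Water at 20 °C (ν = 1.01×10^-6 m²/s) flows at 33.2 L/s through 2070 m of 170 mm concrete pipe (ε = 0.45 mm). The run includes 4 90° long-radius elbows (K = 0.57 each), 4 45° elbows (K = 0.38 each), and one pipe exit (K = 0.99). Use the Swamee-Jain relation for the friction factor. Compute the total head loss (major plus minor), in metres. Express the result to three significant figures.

V = 4Q/(πD²) = 1.463 m/s; V²/2g = 0.1090 m
Re = 2.46×10^5, ε/D = 0.00265 → f = 0.02603 (Swamee-Jain)
Major: h_f = f(L/D)·V²/2g = 0.02603·12176·0.1090 = 34.56 m
Minor: ΣK = 4.79; h_m = ΣK·V²/2g = 0.5223 m
Total H_L = 34.56 + 0.5223 = 35.09 m

H_L ≈ 35.1 m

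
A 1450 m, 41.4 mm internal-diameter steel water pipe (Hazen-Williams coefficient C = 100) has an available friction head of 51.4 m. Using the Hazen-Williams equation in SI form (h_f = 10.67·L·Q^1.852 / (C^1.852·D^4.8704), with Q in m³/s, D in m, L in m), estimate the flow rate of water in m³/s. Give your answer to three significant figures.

Q ≈ 0.00106 m³/s

Rearranging: Q = [h_f·C^1.852·D^4.8704 / (10.67·L)]^(1/1.852)
Q = [51.4·100^1.852·0.0414^4.8704 / (10.67·1450)]^0.540 = 0.001058 m³/s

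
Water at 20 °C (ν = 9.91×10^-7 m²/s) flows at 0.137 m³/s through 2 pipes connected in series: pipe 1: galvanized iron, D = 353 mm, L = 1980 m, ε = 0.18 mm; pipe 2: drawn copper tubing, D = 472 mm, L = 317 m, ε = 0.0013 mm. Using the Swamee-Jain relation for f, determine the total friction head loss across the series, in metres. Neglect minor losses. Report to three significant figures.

Pipe 1: V = 1.400 m/s, Re = 4.99×10^5, ε/D = 5.10×10^-4, f = 0.01784, h_1 = f(L/D)V²/2g = 9.995 m
Pipe 2: V = 0.7830 m/s, Re = 3.73×10^5, ε/D = 2.75×10^-6, f = 0.01384, h_2 = f(L/D)V²/2g = 0.2905 m
Series → Q common, losses add: H = Σh = 10.29 m

H ≈ 10.3 m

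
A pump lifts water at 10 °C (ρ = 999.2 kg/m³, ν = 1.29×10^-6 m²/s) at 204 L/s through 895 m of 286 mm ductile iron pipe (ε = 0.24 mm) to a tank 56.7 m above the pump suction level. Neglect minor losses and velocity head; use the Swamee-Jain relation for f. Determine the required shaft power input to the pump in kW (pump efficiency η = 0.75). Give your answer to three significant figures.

P_shaft ≈ 234 kW

V = 4Q/(πD²) = 3.175 m/s; Re = 7.04×10^5; ε/D = 8.39×10^-4; f = 0.01942
h_f = f(L/D)V²/2g = 31.23 m
Total head H = z + h_f = 56.7 + 31.23 = 87.93 m
P_hyd = ρgQH = 999.2·9.81·0.204·87.93 = 175.8 kW
P_shaft = P_hyd/η = 175.8/0.75 = 234.4 kW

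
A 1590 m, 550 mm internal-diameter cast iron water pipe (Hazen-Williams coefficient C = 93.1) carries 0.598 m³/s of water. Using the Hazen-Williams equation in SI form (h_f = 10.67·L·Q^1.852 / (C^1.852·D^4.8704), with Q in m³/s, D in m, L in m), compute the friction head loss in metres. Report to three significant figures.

h_f = 10.67·1590·0.598^1.852 / (93.1^1.852·0.550^4.8704) = 27.17 m

h_f ≈ 27.2 m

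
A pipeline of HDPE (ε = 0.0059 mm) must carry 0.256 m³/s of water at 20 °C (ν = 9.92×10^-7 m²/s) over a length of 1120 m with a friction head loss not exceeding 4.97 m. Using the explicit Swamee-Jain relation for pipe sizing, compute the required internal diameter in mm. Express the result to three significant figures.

Swamee-Jain (Type III): D = 0.66·[ε^1.25·(LQ²/(gh_f))^4.75 + ν·Q^9.4·(L/(gh_f))^5.2]^0.04
LQ²/(gh_f) = 1.505; L/(gh_f) = 22.97
Term 1 = ε^1.25·(…)^4.75 = 2.03×10^-6; Term 2 = ν·Q^9.4·(…)^5.2 = 3.25×10^-5
D = 0.66·(2.03×10^-6 + 3.25×10^-5)^0.04 = 0.4376 m = 438 mm
Check: V = 1.70 m/s, Re = 7.51×10^5, f = 0.01246, h_f = 4.71 m ≈ 4.97 m ✓

D ≈ 438 mm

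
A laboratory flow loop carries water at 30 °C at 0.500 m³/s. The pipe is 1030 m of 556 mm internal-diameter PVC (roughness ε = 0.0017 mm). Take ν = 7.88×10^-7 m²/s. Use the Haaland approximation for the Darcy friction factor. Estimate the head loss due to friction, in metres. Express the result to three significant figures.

V = 4Q/(πD²) = 4·0.500/(π·0.556²) = 2.059 m/s
Re = VD/ν = 2.059·0.556/7.88×10^-7 = 1.45×10^6 → turbulent
ε/D = 0.0017/556 = 3.06×10^-6
Haaland: f = 0.01096
h_f = f(L/D)V²/(2g) = 0.01096·(1030/0.556)·2.059²/(2·9.81) = 4.387 m

h_f ≈ 4.39 m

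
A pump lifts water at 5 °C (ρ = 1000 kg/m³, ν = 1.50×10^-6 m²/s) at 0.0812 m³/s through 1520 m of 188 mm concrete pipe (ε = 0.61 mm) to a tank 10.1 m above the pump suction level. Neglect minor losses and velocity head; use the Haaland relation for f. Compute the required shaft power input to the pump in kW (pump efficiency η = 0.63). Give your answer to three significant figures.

P_shaft ≈ 134 kW

V = 4Q/(πD²) = 2.925 m/s; Re = 3.67×10^5; ε/D = 0.00324; f = 0.02712
h_f = f(L/D)V²/2g = 95.62 m
Total head H = z + h_f = 10.1 + 95.62 = 105.7 m
P_hyd = ρgQH = 1000·9.81·0.0812·105.7 = 84.22 kW
P_shaft = P_hyd/η = 84.22/0.63 = 133.7 kW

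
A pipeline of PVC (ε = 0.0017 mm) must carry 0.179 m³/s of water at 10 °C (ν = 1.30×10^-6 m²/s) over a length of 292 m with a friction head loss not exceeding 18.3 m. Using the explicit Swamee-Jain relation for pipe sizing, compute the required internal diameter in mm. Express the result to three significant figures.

D ≈ 223 mm

Swamee-Jain (Type III): D = 0.66·[ε^1.25·(LQ²/(gh_f))^4.75 + ν·Q^9.4·(L/(gh_f))^5.2]^0.04
LQ²/(gh_f) = 0.05212; L/(gh_f) = 1.627
Term 1 = ε^1.25·(…)^4.75 = 4.94×10^-14; Term 2 = ν·Q^9.4·(…)^5.2 = 1.55×10^-12
D = 0.66·(4.94×10^-14 + 1.55×10^-12)^0.04 = 0.2227 m = 223 mm
Check: V = 4.60 m/s, Re = 7.87×10^5, f = 0.01225, h_f = 17.3 m ≈ 18.3 m ✓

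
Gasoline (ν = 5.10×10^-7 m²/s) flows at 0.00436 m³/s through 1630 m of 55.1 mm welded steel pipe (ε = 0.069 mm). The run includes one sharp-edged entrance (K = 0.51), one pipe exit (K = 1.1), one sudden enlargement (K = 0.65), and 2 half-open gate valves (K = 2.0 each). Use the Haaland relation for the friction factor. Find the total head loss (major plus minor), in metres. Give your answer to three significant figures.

V = 4Q/(πD²) = 1.828 m/s; V²/2g = 0.1704 m
Re = 1.98×10^5, ε/D = 0.00125 → f = 0.02188 (Haaland)
Major: h_f = f(L/D)·V²/2g = 0.02188·29583·0.1704 = 110.3 m
Minor: ΣK = 6.26; h_m = ΣK·V²/2g = 1.067 m
Total H_L = 110.3 + 1.067 = 111.4 m

H_L ≈ 111 m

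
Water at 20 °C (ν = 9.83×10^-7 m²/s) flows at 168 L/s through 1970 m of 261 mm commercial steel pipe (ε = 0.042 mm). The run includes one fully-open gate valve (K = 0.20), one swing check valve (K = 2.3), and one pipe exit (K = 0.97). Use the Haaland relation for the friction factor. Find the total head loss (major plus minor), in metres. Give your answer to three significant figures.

V = 4Q/(πD²) = 3.140 m/s; V²/2g = 0.5025 m
Re = 8.34×10^5, ε/D = 1.61×10^-4 → f = 0.01431 (Haaland)
Major: h_f = f(L/D)·V²/2g = 0.01431·7548·0.5025 = 54.28 m
Minor: ΣK = 3.47; h_m = ΣK·V²/2g = 1.744 m
Total H_L = 54.28 + 1.744 = 56.02 m

H_L ≈ 56.0 m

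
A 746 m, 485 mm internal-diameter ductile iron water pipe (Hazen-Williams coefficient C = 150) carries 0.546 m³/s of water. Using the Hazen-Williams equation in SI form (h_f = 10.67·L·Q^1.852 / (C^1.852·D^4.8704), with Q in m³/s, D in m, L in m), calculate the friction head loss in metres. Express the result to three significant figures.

h_f = 10.67·746·0.546^1.852 / (150^1.852·0.485^4.8704) = 8.215 m

h_f ≈ 8.22 m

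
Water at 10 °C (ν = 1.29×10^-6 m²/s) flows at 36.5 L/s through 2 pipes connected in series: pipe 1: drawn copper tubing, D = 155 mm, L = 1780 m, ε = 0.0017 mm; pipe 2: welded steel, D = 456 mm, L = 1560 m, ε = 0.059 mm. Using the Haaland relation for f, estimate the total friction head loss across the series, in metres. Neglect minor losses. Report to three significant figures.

H ≈ 33.3 m

Pipe 1: V = 1.934 m/s, Re = 2.32×10^5, ε/D = 1.10×10^-5, f = 0.01513, h_1 = f(L/D)V²/2g = 33.13 m
Pipe 2: V = 0.2235 m/s, Re = 7.90×10^4, ε/D = 1.29×10^-4, f = 0.01923, h_2 = f(L/D)V²/2g = 0.1675 m
Series → Q common, losses add: H = Σh = 33.30 m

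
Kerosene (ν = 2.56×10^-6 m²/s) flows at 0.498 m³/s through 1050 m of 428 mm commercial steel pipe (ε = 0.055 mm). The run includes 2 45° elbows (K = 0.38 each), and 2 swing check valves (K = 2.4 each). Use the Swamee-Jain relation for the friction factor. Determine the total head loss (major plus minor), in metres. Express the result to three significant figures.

H_L ≈ 25.2 m

V = 4Q/(πD²) = 3.461 m/s; V²/2g = 0.6107 m
Re = 5.79×10^5, ε/D = 1.29×10^-4 → f = 0.01457 (Swamee-Jain)
Major: h_f = f(L/D)·V²/2g = 0.01457·2453·0.6107 = 21.83 m
Minor: ΣK = 5.56; h_m = ΣK·V²/2g = 3.395 m
Total H_L = 21.83 + 3.395 = 25.23 m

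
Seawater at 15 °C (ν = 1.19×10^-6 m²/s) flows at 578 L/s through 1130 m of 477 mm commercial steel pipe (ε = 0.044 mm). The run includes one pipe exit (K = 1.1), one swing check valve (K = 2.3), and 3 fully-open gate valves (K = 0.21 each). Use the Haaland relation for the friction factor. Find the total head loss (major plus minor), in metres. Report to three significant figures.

V = 4Q/(πD²) = 3.234 m/s; V²/2g = 0.5332 m
Re = 1.30×10^6, ε/D = 9.22×10^-5 → f = 0.01294 (Haaland)
Major: h_f = f(L/D)·V²/2g = 0.01294·2369·0.5332 = 16.35 m
Minor: ΣK = 4.03; h_m = ΣK·V²/2g = 2.149 m
Total H_L = 16.35 + 2.149 = 18.50 m

H_L ≈ 18.5 m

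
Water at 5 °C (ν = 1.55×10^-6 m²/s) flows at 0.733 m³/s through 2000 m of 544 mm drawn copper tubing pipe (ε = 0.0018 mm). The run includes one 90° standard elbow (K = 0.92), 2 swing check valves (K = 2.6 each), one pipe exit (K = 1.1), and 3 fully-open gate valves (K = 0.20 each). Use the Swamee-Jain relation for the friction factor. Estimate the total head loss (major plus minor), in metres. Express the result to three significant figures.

V = 4Q/(πD²) = 3.154 m/s; V²/2g = 0.5069 m
Re = 1.11×10^6, ε/D = 3.31×10^-6 → f = 0.01150 (Swamee-Jain)
Major: h_f = f(L/D)·V²/2g = 0.01150·3676·0.5069 = 21.43 m
Minor: ΣK = 7.82; h_m = ΣK·V²/2g = 3.964 m
Total H_L = 21.43 + 3.964 = 25.40 m

H_L ≈ 25.4 m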